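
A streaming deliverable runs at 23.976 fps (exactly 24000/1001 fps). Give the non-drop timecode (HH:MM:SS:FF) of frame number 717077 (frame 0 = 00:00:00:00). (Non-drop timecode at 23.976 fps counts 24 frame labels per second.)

717077 ÷ 24 = 29878 full seconds, remainder 5 frames.
29878 s = 8 h 17 min 58 s.
Timecode: 08:17:58:05.

08:17:58:05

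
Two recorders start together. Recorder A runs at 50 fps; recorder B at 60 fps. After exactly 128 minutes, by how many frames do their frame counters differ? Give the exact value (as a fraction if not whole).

76800 frames

128 min = 7680 s.
A emits 50 × 7680 = 384000 frames; B emits 60 × 7680 = 460800.
Difference = 76800 frames; B is ahead of A.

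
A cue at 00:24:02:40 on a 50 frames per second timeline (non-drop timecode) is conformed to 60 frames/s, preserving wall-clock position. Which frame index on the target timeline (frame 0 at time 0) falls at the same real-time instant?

Source frame index: (0×3600 + 24×60 + 2) × 50 + 40 = 72140.
Real time: 72140 / (50) = 7214/5 s.
Target frame: (7214/5) × (60) = 86568.

frame 86568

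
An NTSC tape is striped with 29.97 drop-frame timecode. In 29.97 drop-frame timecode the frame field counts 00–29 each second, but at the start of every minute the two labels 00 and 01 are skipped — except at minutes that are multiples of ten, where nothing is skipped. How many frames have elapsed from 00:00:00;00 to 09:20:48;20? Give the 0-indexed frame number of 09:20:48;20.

Complete 10-minute blocks: 56, each 17982 frames → 1006992.
Remaining 0 whole minutes in the current block: 0 frames.
Within the current minute: 48 × 30 + 20 = 1460. Total = 1006992 + 0 + 1460 = 1008452.

1008452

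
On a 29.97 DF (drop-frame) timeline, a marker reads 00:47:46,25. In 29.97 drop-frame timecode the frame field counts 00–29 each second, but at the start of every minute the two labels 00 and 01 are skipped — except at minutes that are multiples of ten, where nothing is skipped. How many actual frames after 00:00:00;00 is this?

85919

As if non-drop at 30 labels/s: (0 × 3600 + 47 × 60 + 46) × 30 + 25 = 86005.
Minute boundaries passed: 47; those not divisible by 10: 47 − 4 = 43; dropped labels = 2 × 43 = 86.
Actual frame index = 86005 − 86 = 85919.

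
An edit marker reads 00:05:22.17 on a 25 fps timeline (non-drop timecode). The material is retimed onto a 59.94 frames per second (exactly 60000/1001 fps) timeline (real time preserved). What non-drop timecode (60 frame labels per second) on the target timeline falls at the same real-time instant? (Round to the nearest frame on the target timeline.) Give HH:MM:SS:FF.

Source frame index: (0×3600 + 5×60 + 22) × 25 + 17 = 8067.
Real time: 8067 / (25) = 8067/25 s.
Target frame: (8067/25) × (60000/1001) = 19360800/1001 ≈ 19341.459 → 19341.
At 60 labels/s: frame 19341 → 00:05:22:21.

00:05:22:21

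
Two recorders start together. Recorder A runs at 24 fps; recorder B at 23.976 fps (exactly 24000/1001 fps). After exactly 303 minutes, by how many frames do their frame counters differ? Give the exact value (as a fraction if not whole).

436320/1001 frames

303 min = 18180 s.
A emits 24 × 18180 = 436320 frames; B emits 24000/1001 × 18180 = 436320000/1001.
Difference = 436320/1001 frames (≈ 435.8841); B is behind A.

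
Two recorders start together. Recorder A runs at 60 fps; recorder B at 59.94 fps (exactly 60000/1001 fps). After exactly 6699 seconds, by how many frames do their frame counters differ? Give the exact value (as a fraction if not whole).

5220/13 frames

A emits 60 × 6699 = 401940 frames; B emits 60000/1001 × 6699 = 5220000/13.
Difference = 5220/13 frames (≈ 401.5385); B is behind A.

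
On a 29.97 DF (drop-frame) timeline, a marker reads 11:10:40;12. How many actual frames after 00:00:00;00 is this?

Complete 10-minute blocks: 67, each 17982 frames → 1204794.
Remaining 0 whole minutes in the current block: 0 frames.
Within the current minute: 40 × 30 + 12 = 1212. Total = 1204794 + 0 + 1212 = 1206006.

1206006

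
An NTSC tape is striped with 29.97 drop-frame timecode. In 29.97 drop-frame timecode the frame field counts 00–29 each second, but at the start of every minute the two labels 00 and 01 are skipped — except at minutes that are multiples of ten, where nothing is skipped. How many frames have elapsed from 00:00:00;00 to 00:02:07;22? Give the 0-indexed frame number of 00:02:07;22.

Complete 10-minute blocks: 0, each 17982 frames → 0.
Remaining 2 whole minutes in the current block: 1800 + 1 × 1798 = 3598 frames.
Within the current minute: 7 × 30 + 22 − 2 = 230 (labels ;00/;01 skipped at this minute). Total = 0 + 3598 + 230 = 3828.

3828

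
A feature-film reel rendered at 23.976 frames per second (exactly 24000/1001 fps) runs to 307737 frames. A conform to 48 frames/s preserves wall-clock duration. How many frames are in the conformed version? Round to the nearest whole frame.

Frames at target rate = 307737 × (48) / (24000/1001) = 308044737/500 ≈ 616089.474.
Nearest whole frame: 616089.

616089 frames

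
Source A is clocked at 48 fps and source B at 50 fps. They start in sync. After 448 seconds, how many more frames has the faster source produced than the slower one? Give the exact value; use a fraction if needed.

896 frames

A emits 48 × 448 = 21504 frames; B emits 50 × 448 = 22400.
Difference = 896 frames; B is ahead of A.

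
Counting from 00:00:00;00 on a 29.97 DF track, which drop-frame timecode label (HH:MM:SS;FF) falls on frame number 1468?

00:00:48;28

Ten DF minutes hold 17982 frames, so frame 1468 lies in block 0 (frames 0–17981) with 1468 frames into that block.
The block's first minute is 1800 frames and the rest 1798 each; 1468 frames reaches minute 0, so 0 × 18 + 0 × 2 = 0 labels have been skipped so far.
Adding those back, label number 1468 + 0 = 1468 at 30 labels/s is 48 s + 28 f = 0 h 0 min 48 s frame 28, i.e. 00:00:48;28.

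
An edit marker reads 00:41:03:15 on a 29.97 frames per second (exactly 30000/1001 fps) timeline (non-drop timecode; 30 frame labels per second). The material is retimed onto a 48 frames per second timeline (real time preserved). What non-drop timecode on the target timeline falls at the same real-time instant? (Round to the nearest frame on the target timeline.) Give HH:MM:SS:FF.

Source frame index: (0×3600 + 41×60 + 3) × 30 + 15 = 73905.
Real time: 73905 / (30000/1001) = 4931927/2000 s.
Target frame: (4931927/2000) × (48) = 14795781/125 ≈ 118366.248 → 118366.
At 48 labels/s: frame 118366 → 00:41:05:46.

00:41:05:46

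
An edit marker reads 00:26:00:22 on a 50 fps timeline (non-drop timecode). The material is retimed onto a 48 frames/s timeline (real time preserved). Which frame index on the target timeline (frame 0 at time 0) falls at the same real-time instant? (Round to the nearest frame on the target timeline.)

frame 74901

Source frame index: (0×3600 + 26×60 + 0) × 50 + 22 = 78022.
Real time: 78022 / (50) = 39011/25 s.
Target frame: (39011/25) × (48) = 1872528/25 ≈ 74901.120 → 74901.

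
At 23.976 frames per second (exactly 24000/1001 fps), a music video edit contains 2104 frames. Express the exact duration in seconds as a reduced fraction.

263263/3000 seconds

Running time = 2104 ÷ (24000/1001) = 2104 × 1001/24000 = 263263/3000 s.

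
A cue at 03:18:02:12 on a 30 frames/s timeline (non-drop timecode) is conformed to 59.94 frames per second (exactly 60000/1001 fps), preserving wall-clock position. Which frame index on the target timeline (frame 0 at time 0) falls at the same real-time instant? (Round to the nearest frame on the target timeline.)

Source frame index: (3×3600 + 18×60 + 2) × 30 + 12 = 356472.
Real time: 356472 / (30) = 59412/5 s.
Target frame: (59412/5) × (60000/1001) = 712944000/1001 ≈ 712231.768 → 712232.

frame 712232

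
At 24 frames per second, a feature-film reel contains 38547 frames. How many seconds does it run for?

Running time = 38547 / (24) = 1606.125 s.

1606.125 seconds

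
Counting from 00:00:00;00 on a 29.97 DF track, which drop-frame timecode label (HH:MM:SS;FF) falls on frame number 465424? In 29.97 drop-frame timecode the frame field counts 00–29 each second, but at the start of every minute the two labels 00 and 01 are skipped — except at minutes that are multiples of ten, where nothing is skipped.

04:18:49;20

Ten DF minutes hold 17982 frames, so frame 465424 lies in block 25 (frames 449550–467531) with 15874 frames into that block.
The block's first minute is 1800 frames and the rest 1798 each; 15874 frames reaches minute 8, so 25 × 18 + 8 × 2 = 466 labels have been skipped so far.
Adding those back, label number 465424 + 466 = 465890 at 30 labels/s is 15529 s + 20 f = 4 h 18 min 49 s frame 20, i.e. 04:18:49;20.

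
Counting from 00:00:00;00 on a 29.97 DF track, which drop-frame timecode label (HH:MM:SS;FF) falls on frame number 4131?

00:02:17;25

Each 10-minute DF block holds 10 × 60 × 30 − 9 × 2 = 17982 frames. 4131 ÷ 17982 → 0 full blocks, remainder 4131.
Within the partial block the first minute is 1800 frames and each further minute 1798, so 2 further minute boundaries passed. Total skipped labels = 18 × 0 + 2 × 2 = 4.
Non-drop label index = 4131 + 4 = 4135; at 30 labels/s that is 00:02:17:25, i.e. DF 00:02:17;25.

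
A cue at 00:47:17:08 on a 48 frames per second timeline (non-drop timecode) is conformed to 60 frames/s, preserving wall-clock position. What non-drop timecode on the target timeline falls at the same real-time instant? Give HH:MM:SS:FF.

00:47:17:10

Source frame index: (0×3600 + 47×60 + 17) × 48 + 8 = 136184.
Real time: 136184 / (48) = 17023/6 s.
Target frame: (17023/6) × (60) = 170230.
At 60 labels/s: frame 170230 → 00:47:17:10.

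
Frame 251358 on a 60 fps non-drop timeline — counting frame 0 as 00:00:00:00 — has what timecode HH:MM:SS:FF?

01:09:49:18

251358 ÷ 60 = 4189 full seconds, remainder 18 frames.
4189 s = 1 h 9 min 49 s.
Timecode: 01:09:49:18.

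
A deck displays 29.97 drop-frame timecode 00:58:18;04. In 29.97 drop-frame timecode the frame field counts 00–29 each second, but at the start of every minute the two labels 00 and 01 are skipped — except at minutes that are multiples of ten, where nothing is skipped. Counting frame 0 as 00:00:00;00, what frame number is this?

104838

Complete 10-minute blocks: 5, each 17982 frames → 89910.
Remaining 8 whole minutes in the current block: 1800 + 7 × 1798 = 14386 frames.
Within the current minute: 18 × 30 + 4 − 2 = 542 (labels ;00/;01 skipped at this minute). Total = 89910 + 14386 + 542 = 104838.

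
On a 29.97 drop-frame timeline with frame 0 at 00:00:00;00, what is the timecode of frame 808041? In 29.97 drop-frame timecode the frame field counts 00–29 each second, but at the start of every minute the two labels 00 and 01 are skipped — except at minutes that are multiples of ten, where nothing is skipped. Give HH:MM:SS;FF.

07:29:21;21

Ten DF minutes hold 17982 frames, so frame 808041 lies in block 44 (frames 791208–809189) with 16833 frames into that block.
The block's first minute is 1800 frames and the rest 1798 each; 16833 frames reaches minute 9, so 44 × 18 + 9 × 2 = 810 labels have been skipped so far.
Adding those back, label number 808041 + 810 = 808851 at 30 labels/s is 26961 s + 21 f = 7 h 29 min 21 s frame 21, i.e. 07:29:21;21.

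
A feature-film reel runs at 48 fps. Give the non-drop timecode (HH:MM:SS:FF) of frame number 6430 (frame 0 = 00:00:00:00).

6430 ÷ 48 = 133 full seconds, remainder 46 frames.
133 s = 0 h 2 min 13 s.
Timecode: 00:02:13:46.

00:02:13:46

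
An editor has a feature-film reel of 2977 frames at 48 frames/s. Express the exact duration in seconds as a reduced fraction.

Running time = 2977 ÷ (48) = 2977 × 1/48 = 2977/48 s.

2977/48 seconds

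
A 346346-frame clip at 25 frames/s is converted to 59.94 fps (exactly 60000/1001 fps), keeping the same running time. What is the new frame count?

Target frames = source frames × (target rate / source rate) = 346346 × (60000/1001)/(25) = 346346 × 2400/1001 = 830400.

830400 frames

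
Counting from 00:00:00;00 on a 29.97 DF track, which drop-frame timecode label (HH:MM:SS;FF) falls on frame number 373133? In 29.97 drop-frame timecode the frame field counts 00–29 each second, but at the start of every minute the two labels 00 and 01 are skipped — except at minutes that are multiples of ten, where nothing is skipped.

03:27:30;07

Ten DF minutes hold 17982 frames, so frame 373133 lies in block 20 (frames 359640–377621) with 13493 frames into that block.
The block's first minute is 1800 frames and the rest 1798 each; 13493 frames reaches minute 7, so 20 × 18 + 7 × 2 = 374 labels have been skipped so far.
Adding those back, label number 373133 + 374 = 373507 at 30 labels/s is 12450 s + 7 f = 3 h 27 min 30 s frame 7, i.e. 03:27:30;07.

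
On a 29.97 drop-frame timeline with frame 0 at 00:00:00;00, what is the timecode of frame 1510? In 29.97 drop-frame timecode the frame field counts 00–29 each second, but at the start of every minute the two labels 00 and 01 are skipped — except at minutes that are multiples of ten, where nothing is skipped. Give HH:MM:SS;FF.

Ten DF minutes hold 17982 frames, so frame 1510 lies in block 0 (frames 0–17981) with 1510 frames into that block.
The block's first minute is 1800 frames and the rest 1798 each; 1510 frames reaches minute 0, so 0 × 18 + 0 × 2 = 0 labels have been skipped so far.
Adding those back, label number 1510 + 0 = 1510 at 30 labels/s is 50 s + 10 f = 0 h 0 min 50 s frame 10, i.e. 00:00:50;10.

00:00:50;10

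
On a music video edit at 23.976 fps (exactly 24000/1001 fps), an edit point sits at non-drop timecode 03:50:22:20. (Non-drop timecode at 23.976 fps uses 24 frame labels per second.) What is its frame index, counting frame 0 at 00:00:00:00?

Total seconds to the label: (3 × 3600 + 50 × 60 + 22) = 13822.
Frame index = 13822 × 24 + 20 = 331748.

331748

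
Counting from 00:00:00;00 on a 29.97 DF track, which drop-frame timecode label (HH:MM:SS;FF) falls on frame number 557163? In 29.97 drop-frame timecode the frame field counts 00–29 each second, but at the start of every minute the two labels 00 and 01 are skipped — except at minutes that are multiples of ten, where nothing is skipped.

05:09:50;21

Each 10-minute DF block holds 10 × 60 × 30 − 9 × 2 = 17982 frames. 557163 ÷ 17982 → 30 full blocks, remainder 17703.
Within the partial block the first minute is 1800 frames and each further minute 1798, so 9 further minute boundaries passed. Total skipped labels = 18 × 30 + 2 × 9 = 558.
Non-drop label index = 557163 + 558 = 557721; at 30 labels/s that is 05:09:50:21, i.e. DF 05:09:50;21.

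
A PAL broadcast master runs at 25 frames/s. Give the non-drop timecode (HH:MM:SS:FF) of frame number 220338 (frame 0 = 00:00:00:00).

02:26:53:13

220338 ÷ 25 = 8813 full seconds, remainder 13 frames.
8813 s = 2 h 26 min 53 s.
Timecode: 02:26:53:13.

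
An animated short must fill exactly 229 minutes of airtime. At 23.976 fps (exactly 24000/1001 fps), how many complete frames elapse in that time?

229 min = 13740 s.
Frames = 13740 × 24000/1001 = 329760000/1001 ≈ 329430.5694.
Complete frames: 329430.

329430 frames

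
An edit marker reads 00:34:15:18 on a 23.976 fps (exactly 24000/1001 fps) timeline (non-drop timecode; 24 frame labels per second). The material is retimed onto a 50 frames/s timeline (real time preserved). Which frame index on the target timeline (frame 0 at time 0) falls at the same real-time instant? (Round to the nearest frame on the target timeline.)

frame 102890

Source frame index: (0×3600 + 34×60 + 15) × 24 + 18 = 49338.
Real time: 49338 / (24000/1001) = 8231223/4000 s.
Target frame: (8231223/4000) × (50) = 8231223/80 ≈ 102890.288 → 102890.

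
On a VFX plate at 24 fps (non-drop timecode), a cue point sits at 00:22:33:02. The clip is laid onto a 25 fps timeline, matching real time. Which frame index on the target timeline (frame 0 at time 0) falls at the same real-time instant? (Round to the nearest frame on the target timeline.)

frame 33827

Source frame index: (0×3600 + 22×60 + 33) × 24 + 2 = 32474.
Real time: 32474 / (24) = 16237/12 s.
Target frame: (16237/12) × (25) = 405925/12 ≈ 33827.083 → 33827.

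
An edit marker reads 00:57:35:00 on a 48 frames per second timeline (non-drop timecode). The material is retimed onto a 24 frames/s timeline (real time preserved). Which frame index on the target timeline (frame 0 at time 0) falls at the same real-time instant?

Source frame index: (0×3600 + 57×60 + 35) × 48 + 0 = 165840.
Real time: 165840 / (48) = 3455 s.
Target frame: (3455) × (24) = 82920.

frame 82920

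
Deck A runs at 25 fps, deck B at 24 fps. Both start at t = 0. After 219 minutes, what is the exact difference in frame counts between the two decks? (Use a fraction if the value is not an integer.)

219 min = 13140 s.
A emits 25 × 13140 = 328500 frames; B emits 24 × 13140 = 315360.
Difference = 13140 frames; B is behind A.

13140 frames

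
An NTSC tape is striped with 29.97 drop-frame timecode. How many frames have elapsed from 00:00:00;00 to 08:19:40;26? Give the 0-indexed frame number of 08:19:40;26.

As if non-drop at 30 labels/s: (8 × 3600 + 19 × 60 + 40) × 30 + 26 = 899426.
Minute boundaries passed: 499; those not divisible by 10: 499 − 49 = 450; dropped labels = 2 × 450 = 900.
Actual frame index = 899426 − 900 = 898526.

898526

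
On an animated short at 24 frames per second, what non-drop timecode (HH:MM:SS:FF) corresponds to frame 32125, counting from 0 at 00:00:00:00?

00:22:18:13

32125 ÷ 24 = 1338 full seconds, remainder 13 frames.
1338 s = 0 h 22 min 18 s.
Timecode: 00:22:18:13.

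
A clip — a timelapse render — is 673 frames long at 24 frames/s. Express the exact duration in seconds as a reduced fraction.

Running time = 673 ÷ (24) = 673 × 1/24 = 673/24 s.

673/24 seconds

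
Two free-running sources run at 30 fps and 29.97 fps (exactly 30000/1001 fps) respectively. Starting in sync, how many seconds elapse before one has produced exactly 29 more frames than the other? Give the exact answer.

The gap grows by |30000/1001 − 30| = 30/1001 frames per second.
Time for a 29-frame gap: 29 ÷ (30/1001) = 29029/30 s.

29029/30 seconds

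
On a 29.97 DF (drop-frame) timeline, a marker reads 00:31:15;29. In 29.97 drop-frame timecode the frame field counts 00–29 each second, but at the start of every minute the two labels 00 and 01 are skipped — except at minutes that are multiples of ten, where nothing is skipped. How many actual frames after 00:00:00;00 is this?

56223

As if non-drop at 30 labels/s: (0 × 3600 + 31 × 60 + 15) × 30 + 29 = 56279.
Minute boundaries passed: 31; those not divisible by 10: 31 − 3 = 28; dropped labels = 2 × 28 = 56.
Actual frame index = 56279 − 56 = 56223.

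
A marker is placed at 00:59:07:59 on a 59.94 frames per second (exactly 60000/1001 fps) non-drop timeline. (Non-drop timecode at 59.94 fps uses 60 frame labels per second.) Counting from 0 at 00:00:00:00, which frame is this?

212879

Total seconds to the label: (0 × 3600 + 59 × 60 + 7) = 3547.
Frame index = 3547 × 60 + 59 = 212879.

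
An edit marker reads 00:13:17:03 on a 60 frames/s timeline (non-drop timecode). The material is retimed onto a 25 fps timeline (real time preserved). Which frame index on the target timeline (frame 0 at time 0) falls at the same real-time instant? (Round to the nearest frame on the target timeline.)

Source frame index: (0×3600 + 13×60 + 17) × 60 + 3 = 47823.
Real time: 47823 / (60) = 15941/20 s.
Target frame: (15941/20) × (25) = 79705/4 ≈ 19926.250 → 19926.

frame 19926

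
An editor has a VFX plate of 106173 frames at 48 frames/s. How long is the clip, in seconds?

2211.9375 seconds

Running time = 106173 / (48) = 2211.9375 s.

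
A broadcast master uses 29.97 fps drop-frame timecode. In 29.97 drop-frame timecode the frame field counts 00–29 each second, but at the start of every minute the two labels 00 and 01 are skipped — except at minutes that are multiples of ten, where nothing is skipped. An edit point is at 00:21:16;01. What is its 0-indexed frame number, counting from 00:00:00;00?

38243

Complete 10-minute blocks: 2, each 17982 frames → 35964.
Remaining 1 whole minute in the current block: 1800 + 0 × 1798 = 1800 frames.
Within the current minute: 16 × 30 + 1 − 2 = 479 (labels ;00/;01 skipped at this minute). Total = 35964 + 1800 + 479 = 38243.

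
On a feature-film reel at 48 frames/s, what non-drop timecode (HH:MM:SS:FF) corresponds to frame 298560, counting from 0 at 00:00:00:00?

298560 ÷ 48 = 6220 full seconds, remainder 0 frames.
6220 s = 1 h 43 min 40 s.
Timecode: 01:43:40:00.

01:43:40:00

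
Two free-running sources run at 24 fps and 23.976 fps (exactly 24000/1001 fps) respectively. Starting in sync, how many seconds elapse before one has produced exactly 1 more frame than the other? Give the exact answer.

The gap grows by |24000/1001 − 24| = 24/1001 frames per second.
Time for a 1-frame gap: 1 ÷ (24/1001) = 1001/24 s.

1001/24 seconds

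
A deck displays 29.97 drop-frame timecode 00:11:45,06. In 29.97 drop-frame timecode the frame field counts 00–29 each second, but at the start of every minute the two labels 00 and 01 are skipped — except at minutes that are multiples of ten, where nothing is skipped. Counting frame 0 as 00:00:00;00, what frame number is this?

As if non-drop at 30 labels/s: (0 × 3600 + 11 × 60 + 45) × 30 + 6 = 21156.
Minute boundaries passed: 11; those not divisible by 10: 11 − 1 = 10; dropped labels = 2 × 10 = 20.
Actual frame index = 21156 − 20 = 21136.

21136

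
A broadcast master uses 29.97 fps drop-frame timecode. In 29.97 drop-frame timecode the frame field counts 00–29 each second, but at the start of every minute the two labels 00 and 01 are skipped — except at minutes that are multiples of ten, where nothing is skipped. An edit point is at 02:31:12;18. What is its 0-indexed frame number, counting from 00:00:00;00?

271906

Complete 10-minute blocks: 15, each 17982 frames → 269730.
Remaining 1 whole minute in the current block: 1800 + 0 × 1798 = 1800 frames.
Within the current minute: 12 × 30 + 18 − 2 = 376 (labels ;00/;01 skipped at this minute). Total = 269730 + 1800 + 376 = 271906.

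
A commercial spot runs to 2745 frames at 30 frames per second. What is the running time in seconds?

91.5 seconds

Running time = 2745 / (30) = 91.5 s.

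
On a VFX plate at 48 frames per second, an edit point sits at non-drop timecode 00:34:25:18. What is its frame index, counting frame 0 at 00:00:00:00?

99138

Total seconds to the label: (0 × 3600 + 34 × 60 + 25) = 2065.
Frame index = 2065 × 48 + 18 = 99138.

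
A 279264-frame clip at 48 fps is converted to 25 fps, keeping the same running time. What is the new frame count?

Target frames = source frames × (target rate / source rate) = 279264 × (25)/(48) = 279264 × 25/48 = 145450.

145450 frames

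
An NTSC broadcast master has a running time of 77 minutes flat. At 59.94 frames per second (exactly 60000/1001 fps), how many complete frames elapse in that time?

77 min = 4620 s.
Frames = 4620 × 60000/1001 = 3600000/13 ≈ 276923.0769.
Complete frames: 276923.

276923 frames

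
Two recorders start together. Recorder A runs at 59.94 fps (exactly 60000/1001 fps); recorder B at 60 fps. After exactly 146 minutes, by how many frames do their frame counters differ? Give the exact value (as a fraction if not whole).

525600/1001 frames

146 min = 8760 s.
A emits 60000/1001 × 8760 = 525600000/1001 frames; B emits 60 × 8760 = 525600.
Difference = 525600/1001 frames (≈ 525.0749); B is ahead of A.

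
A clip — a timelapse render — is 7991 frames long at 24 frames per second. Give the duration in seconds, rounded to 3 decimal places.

Running time = 7991 × 1/24 = 7991/24 s ≈ 332.958 s.

332.958 seconds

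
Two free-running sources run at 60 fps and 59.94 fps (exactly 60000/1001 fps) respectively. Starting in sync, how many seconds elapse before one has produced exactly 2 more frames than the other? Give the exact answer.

1001/30 seconds

The gap grows by |60000/1001 − 60| = 60/1001 frames per second.
Time for a 2-frame gap: 2 ÷ (60/1001) = 1001/30 s.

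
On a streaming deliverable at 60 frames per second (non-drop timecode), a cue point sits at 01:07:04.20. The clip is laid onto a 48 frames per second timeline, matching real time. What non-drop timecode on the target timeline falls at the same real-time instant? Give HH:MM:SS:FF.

01:07:04:16

Source frame index: (1×3600 + 7×60 + 4) × 60 + 20 = 241460.
Real time: 241460 / (60) = 12073/3 s.
Target frame: (12073/3) × (48) = 193168.
At 48 labels/s: frame 193168 → 01:07:04:16.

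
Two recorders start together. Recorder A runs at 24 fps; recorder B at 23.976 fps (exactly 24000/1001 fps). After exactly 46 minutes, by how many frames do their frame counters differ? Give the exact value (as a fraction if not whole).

46 min = 2760 s.
A emits 24 × 2760 = 66240 frames; B emits 24000/1001 × 2760 = 66240000/1001.
Difference = 66240/1001 frames (≈ 66.1738); B is behind A.

66240/1001 frames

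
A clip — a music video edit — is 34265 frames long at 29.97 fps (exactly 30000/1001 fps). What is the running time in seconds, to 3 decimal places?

1143.309 seconds

Running time = 34265 × 1001/30000 = 6859853/6000 s ≈ 1143.309 s.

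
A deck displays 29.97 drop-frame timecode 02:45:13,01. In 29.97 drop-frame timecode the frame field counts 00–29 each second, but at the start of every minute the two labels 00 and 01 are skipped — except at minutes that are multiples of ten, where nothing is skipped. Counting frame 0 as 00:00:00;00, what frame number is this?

Complete 10-minute blocks: 16, each 17982 frames → 287712.
Remaining 5 whole minutes in the current block: 1800 + 4 × 1798 = 8992 frames.
Within the current minute: 13 × 30 + 1 − 2 = 389 (labels ;00/;01 skipped at this minute). Total = 287712 + 8992 + 389 = 297093.

297093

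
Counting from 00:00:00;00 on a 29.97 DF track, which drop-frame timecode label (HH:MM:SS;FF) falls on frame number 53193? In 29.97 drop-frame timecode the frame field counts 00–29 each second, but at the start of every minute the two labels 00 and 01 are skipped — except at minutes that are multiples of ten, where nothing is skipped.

Each 10-minute DF block holds 10 × 60 × 30 − 9 × 2 = 17982 frames. 53193 ÷ 17982 → 2 full blocks, remainder 17229.
Within the partial block the first minute is 1800 frames and each further minute 1798, so 9 further minute boundaries passed. Total skipped labels = 18 × 2 + 2 × 9 = 54.
Non-drop label index = 53193 + 54 = 53247; at 30 labels/s that is 00:29:34:27, i.e. DF 00:29:34;27.

00:29:34;27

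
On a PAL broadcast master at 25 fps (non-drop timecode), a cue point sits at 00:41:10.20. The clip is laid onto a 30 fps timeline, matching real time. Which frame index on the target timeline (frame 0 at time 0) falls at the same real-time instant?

frame 74124

Source frame index: (0×3600 + 41×60 + 10) × 25 + 20 = 61770.
Real time: 61770 / (25) = 12354/5 s.
Target frame: (12354/5) × (30) = 74124.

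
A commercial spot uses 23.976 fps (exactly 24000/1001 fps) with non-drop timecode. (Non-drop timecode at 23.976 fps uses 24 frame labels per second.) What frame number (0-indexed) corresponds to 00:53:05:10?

Total seconds to the label: (0 × 3600 + 53 × 60 + 5) = 3185.
Frame index = 3185 × 24 + 10 = 76450.

76450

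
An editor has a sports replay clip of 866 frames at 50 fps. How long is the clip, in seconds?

17.32 seconds

Running time = 866 / (50) = 17.32 s.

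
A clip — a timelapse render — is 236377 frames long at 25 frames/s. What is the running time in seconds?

Running time = 236377 / (25) = 9455.08 s.

9455.08 seconds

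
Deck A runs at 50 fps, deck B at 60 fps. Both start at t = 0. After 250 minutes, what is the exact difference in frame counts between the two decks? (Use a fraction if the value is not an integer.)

150000 frames

250 min = 15000 s.
A emits 50 × 15000 = 750000 frames; B emits 60 × 15000 = 900000.
Difference = 150000 frames; B is ahead of A.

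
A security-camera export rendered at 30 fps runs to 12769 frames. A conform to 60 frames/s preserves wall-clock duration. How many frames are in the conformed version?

25538 frames

Frames at target rate = 12769 × (60) / (30) = 25538.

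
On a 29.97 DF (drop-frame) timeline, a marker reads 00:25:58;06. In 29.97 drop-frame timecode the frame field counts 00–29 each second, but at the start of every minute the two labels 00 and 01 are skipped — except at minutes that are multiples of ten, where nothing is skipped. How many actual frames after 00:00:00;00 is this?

46700

Complete 10-minute blocks: 2, each 17982 frames → 35964.
Remaining 5 whole minutes in the current block: 1800 + 4 × 1798 = 8992 frames.
Within the current minute: 58 × 30 + 6 − 2 = 1744 (labels ;00/;01 skipped at this minute). Total = 35964 + 8992 + 1744 = 46700.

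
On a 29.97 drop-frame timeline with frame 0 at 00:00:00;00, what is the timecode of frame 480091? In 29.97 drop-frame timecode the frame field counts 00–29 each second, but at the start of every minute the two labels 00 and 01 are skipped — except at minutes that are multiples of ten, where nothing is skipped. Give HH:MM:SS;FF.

04:26:59;01

Ten DF minutes hold 17982 frames, so frame 480091 lies in block 26 (frames 467532–485513) with 12559 frames into that block.
The block's first minute is 1800 frames and the rest 1798 each; 12559 frames reaches minute 6, so 26 × 18 + 6 × 2 = 480 labels have been skipped so far.
Adding those back, label number 480091 + 480 = 480571 at 30 labels/s is 16019 s + 1 f = 4 h 26 min 59 s frame 1, i.e. 04:26:59;01.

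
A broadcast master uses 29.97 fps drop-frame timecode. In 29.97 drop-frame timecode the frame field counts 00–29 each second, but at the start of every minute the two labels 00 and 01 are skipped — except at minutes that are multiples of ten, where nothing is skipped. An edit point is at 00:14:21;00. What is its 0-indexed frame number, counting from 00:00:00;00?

As if non-drop at 30 labels/s: (0 × 3600 + 14 × 60 + 21) × 30 + 0 = 25830.
Minute boundaries passed: 14; those not divisible by 10: 14 − 1 = 13; dropped labels = 2 × 13 = 26.
Actual frame index = 25830 − 26 = 25804.

25804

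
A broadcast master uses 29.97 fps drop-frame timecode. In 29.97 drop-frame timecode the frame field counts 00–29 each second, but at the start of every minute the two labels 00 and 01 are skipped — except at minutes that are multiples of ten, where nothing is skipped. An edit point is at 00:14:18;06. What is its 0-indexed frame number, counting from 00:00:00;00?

25720

As if non-drop at 30 labels/s: (0 × 3600 + 14 × 60 + 18) × 30 + 6 = 25746.
Minute boundaries passed: 14; those not divisible by 10: 14 − 1 = 13; dropped labels = 2 × 13 = 26.
Actual frame index = 25746 − 26 = 25720.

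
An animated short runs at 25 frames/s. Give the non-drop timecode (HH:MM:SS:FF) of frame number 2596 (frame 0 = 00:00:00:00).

00:01:43:21

2596 ÷ 25 = 103 full seconds, remainder 21 frames.
103 s = 0 h 1 min 43 s.
Timecode: 00:01:43:21.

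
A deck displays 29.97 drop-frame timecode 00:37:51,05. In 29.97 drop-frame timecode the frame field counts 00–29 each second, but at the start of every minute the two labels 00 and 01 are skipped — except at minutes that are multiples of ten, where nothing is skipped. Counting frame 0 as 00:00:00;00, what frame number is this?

As if non-drop at 30 labels/s: (0 × 3600 + 37 × 60 + 51) × 30 + 5 = 68135.
Minute boundaries passed: 37; those not divisible by 10: 37 − 3 = 34; dropped labels = 2 × 34 = 68.
Actual frame index = 68135 − 68 = 68067.

68067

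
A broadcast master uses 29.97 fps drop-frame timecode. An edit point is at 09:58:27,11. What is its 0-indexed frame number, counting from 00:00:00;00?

Complete 10-minute blocks: 59, each 17982 frames → 1060938.
Remaining 8 whole minutes in the current block: 1800 + 7 × 1798 = 14386 frames.
Within the current minute: 27 × 30 + 11 − 2 = 819 (labels ;00/;01 skipped at this minute). Total = 1060938 + 14386 + 819 = 1076143.

1076143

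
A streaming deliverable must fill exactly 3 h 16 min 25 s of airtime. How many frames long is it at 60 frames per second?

707100 frames

3 h 16 min 25 s = 11785 s.
Frames = 11785 × 60 = 707100.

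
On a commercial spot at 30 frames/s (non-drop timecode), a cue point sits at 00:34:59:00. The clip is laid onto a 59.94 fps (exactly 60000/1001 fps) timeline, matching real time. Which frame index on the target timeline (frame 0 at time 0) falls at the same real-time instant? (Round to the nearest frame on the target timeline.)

frame 125814

Source frame index: (0×3600 + 34×60 + 59) × 30 + 0 = 62970.
Real time: 62970 / (30) = 2099 s.
Target frame: (2099) × (60000/1001) = 125940000/1001 ≈ 125814.186 → 125814.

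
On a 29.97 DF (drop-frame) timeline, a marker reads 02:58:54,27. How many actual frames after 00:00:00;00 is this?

321725

As if non-drop at 30 labels/s: (2 × 3600 + 58 × 60 + 54) × 30 + 27 = 322047.
Minute boundaries passed: 178; those not divisible by 10: 178 − 17 = 161; dropped labels = 2 × 161 = 322.
Actual frame index = 322047 − 322 = 321725.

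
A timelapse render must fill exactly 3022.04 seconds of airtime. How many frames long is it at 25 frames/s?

75551 frames

Frames = 3022.04 × 25 = 75551.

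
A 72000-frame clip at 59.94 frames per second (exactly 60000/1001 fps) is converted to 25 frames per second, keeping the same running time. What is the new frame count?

30030 frames

Target frames = source frames × (target rate / source rate) = 72000 × (25)/(60000/1001) = 72000 × 1001/2400 = 30030.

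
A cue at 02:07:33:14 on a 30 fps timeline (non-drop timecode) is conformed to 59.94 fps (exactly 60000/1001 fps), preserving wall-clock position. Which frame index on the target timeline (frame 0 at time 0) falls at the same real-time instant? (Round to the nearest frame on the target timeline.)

frame 458749

Source frame index: (2×3600 + 7×60 + 33) × 30 + 14 = 229604.
Real time: 229604 / (30) = 114802/15 s.
Target frame: (114802/15) × (60000/1001) = 459208000/1001 ≈ 458749.251 → 458749.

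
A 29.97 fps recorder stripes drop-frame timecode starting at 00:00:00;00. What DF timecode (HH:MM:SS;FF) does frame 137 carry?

00:00:04;17

Each 10-minute DF block holds 10 × 60 × 30 − 9 × 2 = 17982 frames. 137 ÷ 17982 → 0 full blocks, remainder 137.
Within the partial block the first minute is 1800 frames and each further minute 1798, so 0 further minute boundaries passed. Total skipped labels = 18 × 0 + 2 × 0 = 0.
Non-drop label index = 137 + 0 = 137; at 30 labels/s that is 00:00:04:17, i.e. DF 00:00:04;17.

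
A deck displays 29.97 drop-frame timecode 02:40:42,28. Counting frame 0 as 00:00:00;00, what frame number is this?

Complete 10-minute blocks: 16, each 17982 frames → 287712.
Remaining 0 whole minutes in the current block: 0 frames.
Within the current minute: 42 × 30 + 28 = 1288. Total = 287712 + 0 + 1288 = 289000.

289000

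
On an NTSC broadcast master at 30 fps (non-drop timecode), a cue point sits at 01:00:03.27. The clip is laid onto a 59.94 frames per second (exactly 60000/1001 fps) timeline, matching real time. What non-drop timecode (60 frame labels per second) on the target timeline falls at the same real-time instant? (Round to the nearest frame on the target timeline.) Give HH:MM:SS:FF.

01:00:00:18

Source frame index: (1×3600 + 0×60 + 3) × 30 + 27 = 108117.
Real time: 108117 / (30) = 36039/10 s.
Target frame: (36039/10) × (60000/1001) = 216234000/1001 ≈ 216017.982 → 216018.
At 60 labels/s: frame 216018 → 01:00:00:18.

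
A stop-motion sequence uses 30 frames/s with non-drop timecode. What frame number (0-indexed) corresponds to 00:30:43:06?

frame 55296

Total seconds to the label: (0 × 3600 + 30 × 60 + 43) = 1843.
Frame index = 1843 × 30 + 6 = 55296.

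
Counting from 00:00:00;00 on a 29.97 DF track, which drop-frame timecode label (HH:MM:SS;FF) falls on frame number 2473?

Each 10-minute DF block holds 10 × 60 × 30 − 9 × 2 = 17982 frames. 2473 ÷ 17982 → 0 full blocks, remainder 2473.
Within the partial block the first minute is 1800 frames and each further minute 1798, so 1 further minute boundary passed. Total skipped labels = 18 × 0 + 2 × 1 = 2.
Non-drop label index = 2473 + 2 = 2475; at 30 labels/s that is 00:01:22:15, i.e. DF 00:01:22;15.

00:01:22;15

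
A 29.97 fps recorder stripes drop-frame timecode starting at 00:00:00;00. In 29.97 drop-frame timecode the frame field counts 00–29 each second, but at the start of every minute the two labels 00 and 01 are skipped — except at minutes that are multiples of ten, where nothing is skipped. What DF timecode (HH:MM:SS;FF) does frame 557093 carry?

05:09:48;11

Ten DF minutes hold 17982 frames, so frame 557093 lies in block 30 (frames 539460–557441) with 17633 frames into that block.
The block's first minute is 1800 frames and the rest 1798 each; 17633 frames reaches minute 9, so 30 × 18 + 9 × 2 = 558 labels have been skipped so far.
Adding those back, label number 557093 + 558 = 557651 at 30 labels/s is 18588 s + 11 f = 5 h 9 min 48 s frame 11, i.e. 05:09:48;11.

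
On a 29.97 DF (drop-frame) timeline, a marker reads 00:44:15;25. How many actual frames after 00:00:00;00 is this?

Complete 10-minute blocks: 4, each 17982 frames → 71928.
Remaining 4 whole minutes in the current block: 1800 + 3 × 1798 = 7194 frames.
Within the current minute: 15 × 30 + 25 − 2 = 473 (labels ;00/;01 skipped at this minute). Total = 71928 + 7194 + 473 = 79595.

79595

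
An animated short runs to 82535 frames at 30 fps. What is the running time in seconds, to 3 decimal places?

2751.167 seconds

Running time = 82535 × 1/30 = 16507/6 s ≈ 2751.167 s.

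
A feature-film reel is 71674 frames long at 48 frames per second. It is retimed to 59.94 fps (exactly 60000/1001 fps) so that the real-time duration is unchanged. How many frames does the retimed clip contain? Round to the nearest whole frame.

89503 frames

Frames at target rate = 71674 × (60000/1001) / (48) = 89592500/1001 ≈ 89502.997.
Nearest whole frame: 89503.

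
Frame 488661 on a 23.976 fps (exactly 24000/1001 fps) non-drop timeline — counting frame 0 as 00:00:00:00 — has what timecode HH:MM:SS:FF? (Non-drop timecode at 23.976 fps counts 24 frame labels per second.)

05:39:20:21

488661 ÷ 24 = 20360 full seconds, remainder 21 frames.
20360 s = 5 h 39 min 20 s.
Timecode: 05:39:20:21.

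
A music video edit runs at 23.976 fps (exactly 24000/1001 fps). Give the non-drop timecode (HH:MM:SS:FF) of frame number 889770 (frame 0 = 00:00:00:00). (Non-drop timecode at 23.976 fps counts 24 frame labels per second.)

10:17:53:18

889770 ÷ 24 = 37073 full seconds, remainder 18 frames.
37073 s = 10 h 17 min 53 s.
Timecode: 10:17:53:18.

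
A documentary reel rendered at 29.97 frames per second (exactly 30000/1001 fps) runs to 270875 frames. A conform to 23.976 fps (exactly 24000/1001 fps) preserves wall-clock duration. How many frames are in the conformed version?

216700 frames

Target frames = source frames × (target rate / source rate) = 270875 × (24000/1001)/(30000/1001) = 270875 × 4/5 = 216700.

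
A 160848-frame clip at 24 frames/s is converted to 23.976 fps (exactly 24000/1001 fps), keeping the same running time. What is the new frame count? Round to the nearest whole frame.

Frames at target rate = 160848 × (24000/1001) / (24) = 160848000/1001 ≈ 160687.313.
Nearest whole frame: 160687.

160687 frames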